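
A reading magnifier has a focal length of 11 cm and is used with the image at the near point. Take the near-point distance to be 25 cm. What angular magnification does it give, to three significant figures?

M = 1 + D/f = 1 + 25/11 = 3.273.

3.27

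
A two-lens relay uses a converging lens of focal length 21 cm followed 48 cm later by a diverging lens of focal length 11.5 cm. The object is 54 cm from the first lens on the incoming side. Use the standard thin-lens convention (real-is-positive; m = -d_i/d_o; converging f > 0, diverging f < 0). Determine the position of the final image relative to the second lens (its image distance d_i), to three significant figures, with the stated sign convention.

Lens 1: 1/d_i1 = 1/f_1 - 1/d_o1 = 1/21 - 1/54 = 0.02910 cm^-1, so d_i1 = 34.364 cm.
The intermediate image is 34.364 cm to the right of lens 1, so d_o2 = L - d_i1 = 48 - 34.364 = 13.636 cm.
Lens 2: 1/d_i2 = 1/f_2 - 1/d_o2 = 1/(-11.5) - 1/(13.636) = -0.16029 cm^-1, so d_i2 = -6.239 cm.

-6.24 cm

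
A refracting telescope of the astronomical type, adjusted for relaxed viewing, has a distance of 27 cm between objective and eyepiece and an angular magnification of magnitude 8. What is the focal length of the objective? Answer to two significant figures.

24 cm

In normal adjustment the tube length equals f_obj + f_eye and |M| = f_obj/f_eye.
So f_obj = 8 f_eye and 8 f_eye + f_eye = 27 cm, giving f_eye = 27/9 = 3.000 cm and f_obj = 24.000 cm.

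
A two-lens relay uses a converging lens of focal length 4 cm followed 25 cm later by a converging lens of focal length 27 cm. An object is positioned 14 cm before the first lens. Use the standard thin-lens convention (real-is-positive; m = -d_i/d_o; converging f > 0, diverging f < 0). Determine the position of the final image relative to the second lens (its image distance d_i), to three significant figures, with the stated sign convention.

First lens: d_i1 = 1/(1/4 - 1/14) = 5.600 cm.
Object distance for lens 2: d_o2 = 25 - 5.600 = 19.400 cm.
Second lens: d_i2 = 1/(1/27 - 1/(19.400)) = -68.921 cm.

-68.9 cm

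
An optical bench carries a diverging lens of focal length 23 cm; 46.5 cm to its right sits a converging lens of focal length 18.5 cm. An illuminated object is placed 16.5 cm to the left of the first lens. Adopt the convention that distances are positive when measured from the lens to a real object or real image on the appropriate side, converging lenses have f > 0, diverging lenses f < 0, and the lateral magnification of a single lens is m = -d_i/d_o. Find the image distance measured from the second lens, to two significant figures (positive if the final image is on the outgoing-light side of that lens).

28 cm

Applying the thin-lens equation to the first lens, 1/(-23) = 1/16.5 + 1/d_i1, which gives d_i1 = -9.608 cm.
The intermediate image is virtual, 9.608 cm to the left of lens 1, so d_o2 = L - d_i1 = 46.5 - (-9.608) = 56.108 cm.
Applying the thin-lens equation again with f_2 = 18.5 cm and d_o2 = 56.108 cm gives d_i2 = 27.601 cm.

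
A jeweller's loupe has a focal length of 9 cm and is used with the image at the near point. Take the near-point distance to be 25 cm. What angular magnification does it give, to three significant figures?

M = 1 + D/f = 1 + 25/9 = 3.778.

3.78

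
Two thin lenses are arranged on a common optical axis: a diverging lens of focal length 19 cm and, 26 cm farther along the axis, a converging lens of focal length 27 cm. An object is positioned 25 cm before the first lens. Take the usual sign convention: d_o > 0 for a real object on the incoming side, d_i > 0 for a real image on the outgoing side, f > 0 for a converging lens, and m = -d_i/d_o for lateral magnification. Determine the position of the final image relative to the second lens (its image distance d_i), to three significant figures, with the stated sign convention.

First lens: d_i1 = 1/(1/(-19) - 1/25) = -10.795 cm.
The intermediate image is virtual, 10.795 cm to the left of lens 1, so d_o2 = L - d_i1 = 26 - (-10.795) = 36.795 cm.
Second lens: d_i2 = 1/(1/27 - 1/(36.795)) = 101.422 cm.

101 cm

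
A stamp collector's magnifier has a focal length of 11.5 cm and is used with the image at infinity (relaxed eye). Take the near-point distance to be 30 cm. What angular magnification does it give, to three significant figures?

2.61

M = D/f = 30/11.5 = 2.609.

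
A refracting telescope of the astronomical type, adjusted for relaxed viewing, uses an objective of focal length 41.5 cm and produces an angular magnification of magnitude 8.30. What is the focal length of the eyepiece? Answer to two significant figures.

5.0 cm

|M| = f_obj/f_eye, so f_eye = f_obj/|M| = 41.5/8.3 = 5.000 cm.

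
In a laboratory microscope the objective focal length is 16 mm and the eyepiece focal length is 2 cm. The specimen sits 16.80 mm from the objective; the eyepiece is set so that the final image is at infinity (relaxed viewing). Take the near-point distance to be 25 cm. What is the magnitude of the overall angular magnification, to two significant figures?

Convert to cm: f_obj = 16 mm = 1.6 cm; d_o = 16.80 mm = 1.68 cm.
Objective: 1/d_i = 1/f_obj - 1/d_o = 1/1.6 - 1/1.68 = 0.02976 cm^-1, so d_i = 33.600 cm.
m_obj = -d_i/d_o = -33.600/1.68 = -20.000.
Eyepiece angular magnification (image at infinity): M_eye = D/f_e = 25/2 = 12.500.
Overall M = m_obj x M_eye = (-20.000)(12.500) = -250.00.
|M| = 250.00.

250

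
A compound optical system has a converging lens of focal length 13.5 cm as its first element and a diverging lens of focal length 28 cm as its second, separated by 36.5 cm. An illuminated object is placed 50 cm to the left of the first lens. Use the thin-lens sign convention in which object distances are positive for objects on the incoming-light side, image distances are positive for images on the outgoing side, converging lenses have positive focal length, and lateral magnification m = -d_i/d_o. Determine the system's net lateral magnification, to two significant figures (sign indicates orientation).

-0.23

First lens: d_i1 = 1/(1/13.5 - 1/50) = 18.493 cm.
m_1 = -(18.493)/50 = -0.3699.
Object distance for lens 2: d_o2 = 36.5 - 18.493 = 18.007 cm.
Second lens: d_i2 = 1/(1/(-28) - 1/(18.007)) = -10.959 cm.
m_2 = -(-10.959)/(18.007) = 0.6086.
Total m = m_1 x m_2 = (-0.3699)(0.6086) = -0.2251.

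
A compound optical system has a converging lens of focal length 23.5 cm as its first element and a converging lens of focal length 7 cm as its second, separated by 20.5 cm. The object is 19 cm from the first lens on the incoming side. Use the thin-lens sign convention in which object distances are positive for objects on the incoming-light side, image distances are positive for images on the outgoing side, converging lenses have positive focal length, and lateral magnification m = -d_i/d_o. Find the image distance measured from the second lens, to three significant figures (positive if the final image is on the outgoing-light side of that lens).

7.43 cm

Lens 1: 1/d_i1 = 1/f_1 - 1/d_o1 = 1/23.5 - 1/19 = -0.01008 cm^-1, so d_i1 = -99.222 cm.
The intermediate image is virtual, 99.222 cm to the left of lens 1, so d_o2 = L - d_i1 = 20.5 - (-99.222) = 119.722 cm.
Lens 2: 1/d_i2 = 1/f_2 - 1/d_o2 = 1/7 - 1/(119.722) = 0.13450 cm^-1, so d_i2 = 7.435 cm.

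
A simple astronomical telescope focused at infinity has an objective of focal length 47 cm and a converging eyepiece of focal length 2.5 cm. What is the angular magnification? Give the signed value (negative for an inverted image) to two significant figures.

-19

M = -f_obj/f_eye = -47/(2.5) = -18.800.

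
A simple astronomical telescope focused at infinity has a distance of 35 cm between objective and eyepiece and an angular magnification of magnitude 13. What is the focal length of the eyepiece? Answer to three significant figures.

2.50 cm

In normal adjustment the tube length equals f_obj + f_eye and |M| = f_obj/f_eye.
So f_obj = 13 f_eye and 13 f_eye + f_eye = 35 cm, giving f_eye = 35/14 = 2.500 cm and f_obj = 32.500 cm.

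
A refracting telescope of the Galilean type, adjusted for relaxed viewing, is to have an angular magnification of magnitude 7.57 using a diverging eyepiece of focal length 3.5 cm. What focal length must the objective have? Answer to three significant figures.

26.5 cm

|M| = f_obj/|f_eye|, so f_obj = |M| x |f_eye| = 7.57 x 3.5 = 26.495 cm.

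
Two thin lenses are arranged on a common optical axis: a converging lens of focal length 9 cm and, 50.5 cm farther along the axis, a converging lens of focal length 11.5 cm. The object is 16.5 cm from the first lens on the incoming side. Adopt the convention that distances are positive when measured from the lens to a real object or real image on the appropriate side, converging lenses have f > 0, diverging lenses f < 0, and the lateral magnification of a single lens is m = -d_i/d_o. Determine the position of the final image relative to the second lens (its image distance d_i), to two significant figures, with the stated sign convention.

18 cm

Lens 1: 1/d_i1 = 1/f_1 - 1/d_o1 = 1/9 - 1/16.5 = 0.05051 cm^-1, so d_i1 = 19.800 cm.
That image sits 30.700 cm in front of the second lens, so d_o2 = 30.700 cm.
Lens 2: 1/d_i2 = 1/f_2 - 1/d_o2 = 1/11.5 - 1/(30.700) = 0.05438 cm^-1, so d_i2 = 18.388 cm.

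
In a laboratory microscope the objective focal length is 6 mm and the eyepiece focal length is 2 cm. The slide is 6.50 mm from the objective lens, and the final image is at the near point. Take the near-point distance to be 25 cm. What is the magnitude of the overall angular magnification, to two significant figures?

Convert to cm: f_obj = 6 mm = 0.6 cm; d_o = 6.50 mm = 0.65 cm.
Objective: 1/d_i = 1/f_obj - 1/d_o = 1/0.6 - 1/0.65 = 0.12821 cm^-1, so d_i = 7.800 cm.
m_obj = -d_i/d_o = -7.800/0.65 = -12.000.
Eyepiece angular magnification (image at near point): M_eye = 1 + D/f_e = 1 + 25/2 = 13.500.
Overall M = m_obj x M_eye = (-12.000)(13.500) = -162.00.
|M| = 162.00.

160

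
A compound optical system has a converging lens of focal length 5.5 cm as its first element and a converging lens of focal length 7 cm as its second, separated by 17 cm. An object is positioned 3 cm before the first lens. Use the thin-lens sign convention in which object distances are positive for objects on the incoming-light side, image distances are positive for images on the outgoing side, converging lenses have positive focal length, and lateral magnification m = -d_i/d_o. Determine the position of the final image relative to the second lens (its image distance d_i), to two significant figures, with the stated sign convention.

Lens 1: 1/d_i1 = 1/f_1 - 1/d_o1 = 1/5.5 - 1/3 = -0.15152 cm^-1, so d_i1 = -6.600 cm.
With d_i1 < 0 the first image is virtual and lies on the object side; the object distance for lens 2 is d_o2 = 17 - (-6.600) = 23.600 cm.
Lens 2: 1/d_i2 = 1/f_2 - 1/d_o2 = 1/7 - 1/(23.600) = 0.10048 cm^-1, so d_i2 = 9.952 cm.

10 cm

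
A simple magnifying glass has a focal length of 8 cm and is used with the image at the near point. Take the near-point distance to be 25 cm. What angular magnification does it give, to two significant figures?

M = 1 + D/f = 1 + 25/8 = 4.125.

4.1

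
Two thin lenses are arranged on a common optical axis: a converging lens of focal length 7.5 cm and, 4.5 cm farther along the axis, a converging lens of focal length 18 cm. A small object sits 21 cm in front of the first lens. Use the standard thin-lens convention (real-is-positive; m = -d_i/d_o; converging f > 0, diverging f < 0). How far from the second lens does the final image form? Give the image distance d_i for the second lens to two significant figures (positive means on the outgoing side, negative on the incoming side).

Applying the thin-lens equation to the first lens, 1/7.5 = 1/21 + 1/d_i1, which gives d_i1 = 11.667 cm.
This image would form 11.667 cm past lens 1, i.e. 7.167 cm beyond lens 2, so it is a virtual object for lens 2: d_o2 = 4.5 - 11.667 = -7.167 cm.
Applying the thin-lens equation again with f_2 = 18 cm and d_o2 = -7.167 cm gives d_i2 = 5.126 cm.

5.1 cm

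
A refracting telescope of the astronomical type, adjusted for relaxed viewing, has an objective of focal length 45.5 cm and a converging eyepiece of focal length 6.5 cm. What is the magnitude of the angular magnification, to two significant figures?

7.0

|M| = f_obj/|f_eye| = 45.5/6.5 = 7.000.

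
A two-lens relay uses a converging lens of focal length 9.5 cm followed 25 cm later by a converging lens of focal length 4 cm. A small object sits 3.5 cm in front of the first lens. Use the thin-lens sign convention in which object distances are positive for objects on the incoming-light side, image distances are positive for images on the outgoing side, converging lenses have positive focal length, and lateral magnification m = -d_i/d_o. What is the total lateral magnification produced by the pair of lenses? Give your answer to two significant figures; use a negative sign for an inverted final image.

Lens 1: 1/d_i1 = 1/f_1 - 1/d_o1 = 1/9.5 - 1/3.5 = -0.18045 cm^-1, so d_i1 = -5.542 cm.
m_1 = -(-5.542)/3.5 = 1.5833.
With d_i1 < 0 the first image is virtual and lies on the object side; the object distance for lens 2 is d_o2 = 25 - (-5.542) = 30.542 cm.
Lens 2: 1/d_i2 = 1/f_2 - 1/d_o2 = 1/4 - 1/(30.542) = 0.21726 cm^-1, so d_i2 = 4.603 cm.
m_2 = -(4.603)/(30.542) = -0.1507.
The system's lateral magnification is m_1 m_2 = (1.5833)(-0.1507) = -0.2386.

-0.24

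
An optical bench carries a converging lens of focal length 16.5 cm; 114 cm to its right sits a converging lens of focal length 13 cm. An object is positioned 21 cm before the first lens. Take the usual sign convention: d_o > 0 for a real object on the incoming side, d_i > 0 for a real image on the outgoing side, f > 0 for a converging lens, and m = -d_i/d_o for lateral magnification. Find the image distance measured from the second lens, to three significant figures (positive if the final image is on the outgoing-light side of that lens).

Applying the thin-lens equation to the first lens, 1/16.5 = 1/21 + 1/d_i1, which gives d_i1 = 77.000 cm.
That image sits 37.000 cm in front of the second lens, so d_o2 = 37.000 cm.
Applying the thin-lens equation again with f_2 = 13 cm and d_o2 = 37.000 cm gives d_i2 = 20.042 cm.

20.0 cm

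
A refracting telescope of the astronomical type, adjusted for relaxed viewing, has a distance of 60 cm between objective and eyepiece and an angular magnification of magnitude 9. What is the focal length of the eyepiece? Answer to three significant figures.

In normal adjustment the tube length equals f_obj + f_eye and |M| = f_obj/f_eye.
So f_obj = 9 f_eye and 9 f_eye + f_eye = 60 cm, giving f_eye = 60/10 = 6.000 cm and f_obj = 54.000 cm.

6.00 cm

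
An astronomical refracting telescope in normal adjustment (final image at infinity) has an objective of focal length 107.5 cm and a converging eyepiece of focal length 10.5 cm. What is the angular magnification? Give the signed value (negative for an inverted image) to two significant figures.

-10

M = -f_obj/f_eye = -107.5/(10.5) = -10.238.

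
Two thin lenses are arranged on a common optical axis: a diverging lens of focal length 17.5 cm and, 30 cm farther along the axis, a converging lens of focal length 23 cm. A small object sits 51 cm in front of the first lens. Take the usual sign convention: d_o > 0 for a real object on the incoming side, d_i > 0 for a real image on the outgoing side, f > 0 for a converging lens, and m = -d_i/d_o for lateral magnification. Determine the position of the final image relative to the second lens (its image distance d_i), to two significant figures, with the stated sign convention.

First lens: d_i1 = 1/(1/(-17.5) - 1/51) = -13.029 cm.
The intermediate image is virtual, 13.029 cm to the left of lens 1, so d_o2 = L - d_i1 = 30 - (-13.029) = 43.029 cm.
Second lens: d_i2 = 1/(1/23 - 1/(43.029)) = 49.411 cm.

49 cm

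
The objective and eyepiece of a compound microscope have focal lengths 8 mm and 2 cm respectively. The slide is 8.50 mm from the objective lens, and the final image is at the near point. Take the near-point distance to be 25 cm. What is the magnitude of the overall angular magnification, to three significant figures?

Convert to cm: f_obj = 8 mm = 0.8 cm; d_o = 8.50 mm = 0.85 cm.
Objective: 1/d_i = 1/f_obj - 1/d_o = 1/0.8 - 1/0.85 = 0.07353 cm^-1, so d_i = 13.600 cm.
m_obj = -d_i/d_o = -13.600/0.85 = -16.000.
Eyepiece angular magnification (image at near point): M_eye = 1 + D/f_e = 1 + 25/2 = 13.500.
Overall M = m_obj x M_eye = (-16.000)(13.500) = -216.00.
|M| = 216.00.

216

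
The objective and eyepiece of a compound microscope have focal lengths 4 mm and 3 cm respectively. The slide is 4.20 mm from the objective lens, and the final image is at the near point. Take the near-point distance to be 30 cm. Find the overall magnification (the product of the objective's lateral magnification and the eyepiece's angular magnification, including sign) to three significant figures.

-220

Convert to cm: f_obj = 4 mm = 0.4 cm; d_o = 4.20 mm = 0.42 cm.
Objective: 1/d_i = 1/f_obj - 1/d_o = 1/0.4 - 1/0.42 = 0.11905 cm^-1, so d_i = 8.400 cm.
m_obj = -d_i/d_o = -8.400/0.42 = -20.000.
Eyepiece angular magnification (image at near point): M_eye = 1 + D/f_e = 1 + 30/3 = 11.000.
Overall M = m_obj x M_eye = (-20.000)(11.000) = -220.00.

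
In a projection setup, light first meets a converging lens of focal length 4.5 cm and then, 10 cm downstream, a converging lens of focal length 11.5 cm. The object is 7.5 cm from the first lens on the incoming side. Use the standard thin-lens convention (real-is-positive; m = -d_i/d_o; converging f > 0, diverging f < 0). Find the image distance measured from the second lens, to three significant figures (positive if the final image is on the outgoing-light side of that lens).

1.13 cm

Applying the thin-lens equation to the first lens, 1/4.5 = 1/7.5 + 1/d_i1, which gives d_i1 = 11.250 cm.
Since 11.250 cm > 10 cm, the first image lies past the second lens and serves as a virtual object: d_o2 = L - d_i1 = -1.250 cm.
Applying the thin-lens equation again with f_2 = 11.5 cm and d_o2 = -1.250 cm gives d_i2 = 1.127 cm.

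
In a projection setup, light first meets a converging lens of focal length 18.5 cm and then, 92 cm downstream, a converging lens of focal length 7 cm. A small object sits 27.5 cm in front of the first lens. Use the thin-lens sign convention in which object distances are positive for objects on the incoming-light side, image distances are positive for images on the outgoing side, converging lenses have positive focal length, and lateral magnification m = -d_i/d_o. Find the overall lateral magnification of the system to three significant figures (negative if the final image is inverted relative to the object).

0.505

Lens 1: 1/d_i1 = 1/f_1 - 1/d_o1 = 1/18.5 - 1/27.5 = 0.01769 cm^-1, so d_i1 = 56.528 cm.
m_1 = -(56.528)/27.5 = -2.0556.
Object distance for lens 2: d_o2 = 92 - 56.528 = 35.472 cm.
Lens 2: 1/d_i2 = 1/f_2 - 1/d_o2 = 1/7 - 1/(35.472) = 0.11467 cm^-1, so d_i2 = 8.721 cm.
m_2 = -(8.721)/(35.472) = -0.2459.
The system's lateral magnification is m_1 m_2 = (-2.0556)(-0.2459) = 0.5054.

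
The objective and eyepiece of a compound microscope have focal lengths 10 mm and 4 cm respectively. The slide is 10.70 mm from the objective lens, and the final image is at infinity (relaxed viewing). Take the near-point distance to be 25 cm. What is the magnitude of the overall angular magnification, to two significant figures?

89

Convert to cm: f_obj = 10 mm = 1 cm; d_o = 10.70 mm = 1.07 cm.
Objective: 1/d_i = 1/f_obj - 1/d_o = 1/1 - 1/1.07 = 0.06542 cm^-1, so d_i = 15.286 cm.
m_obj = -d_i/d_o = -15.286/1.07 = -14.286.
Eyepiece angular magnification (image at infinity): M_eye = D/f_e = 25/4 = 6.250.
Overall M = m_obj x M_eye = (-14.286)(6.250) = -89.29.
|M| = 89.29.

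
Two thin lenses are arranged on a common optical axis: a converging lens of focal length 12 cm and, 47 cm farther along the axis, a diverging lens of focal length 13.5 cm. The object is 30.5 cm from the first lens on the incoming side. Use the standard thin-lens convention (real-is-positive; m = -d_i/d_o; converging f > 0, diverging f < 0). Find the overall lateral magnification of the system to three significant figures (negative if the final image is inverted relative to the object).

First lens: d_i1 = 1/(1/12 - 1/30.5) = 19.784 cm.
m_1 = -(19.784)/30.5 = -0.6486.
Object distance for lens 2: d_o2 = 47 - 19.784 = 27.216 cm.
Second lens: d_i2 = 1/(1/(-13.5) - 1/(27.216)) = -9.024 cm.
m_2 = -(-9.024)/(27.216) = 0.3316.
Total m = m_1 x m_2 = (-0.6486)(0.3316) = -0.2151.

-0.215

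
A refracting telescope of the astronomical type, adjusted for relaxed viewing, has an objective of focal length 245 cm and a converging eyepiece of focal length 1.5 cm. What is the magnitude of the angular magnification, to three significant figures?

|M| = f_obj/|f_eye| = 245/1.5 = 163.333.

163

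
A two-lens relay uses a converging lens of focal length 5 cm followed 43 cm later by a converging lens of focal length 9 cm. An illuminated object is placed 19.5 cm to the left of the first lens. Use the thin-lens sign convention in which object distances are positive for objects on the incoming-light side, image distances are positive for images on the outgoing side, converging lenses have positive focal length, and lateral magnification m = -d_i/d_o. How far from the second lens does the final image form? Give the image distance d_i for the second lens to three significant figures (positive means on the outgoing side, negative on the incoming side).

12.0 cm

First lens: d_i1 = 1/(1/5 - 1/19.5) = 6.724 cm.
Object distance for lens 2: d_o2 = 43 - 6.724 = 36.276 cm.
Second lens: d_i2 = 1/(1/9 - 1/(36.276)) = 11.970 cm.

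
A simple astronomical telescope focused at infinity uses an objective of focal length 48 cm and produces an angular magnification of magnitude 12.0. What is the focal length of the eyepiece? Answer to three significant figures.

|M| = f_obj/f_eye, so f_eye = f_obj/|M| = 48/12.0 = 4.000 cm.

4.00 cm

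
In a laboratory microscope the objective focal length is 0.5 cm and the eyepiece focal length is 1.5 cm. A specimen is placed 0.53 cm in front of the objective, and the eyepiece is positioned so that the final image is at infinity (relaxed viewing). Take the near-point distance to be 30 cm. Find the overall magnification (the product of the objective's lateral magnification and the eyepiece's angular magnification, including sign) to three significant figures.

-333

Objective: 1/d_i = 1/f_obj - 1/d_o = 1/0.5 - 1/0.53 = 0.11321 cm^-1, so d_i = 8.833 cm.
m_obj = -d_i/d_o = -8.833/0.53 = -16.667.
Eyepiece angular magnification (image at infinity): M_eye = D/f_e = 30/1.5 = 20.000.
Overall M = m_obj x M_eye = (-16.667)(20.000) = -333.33.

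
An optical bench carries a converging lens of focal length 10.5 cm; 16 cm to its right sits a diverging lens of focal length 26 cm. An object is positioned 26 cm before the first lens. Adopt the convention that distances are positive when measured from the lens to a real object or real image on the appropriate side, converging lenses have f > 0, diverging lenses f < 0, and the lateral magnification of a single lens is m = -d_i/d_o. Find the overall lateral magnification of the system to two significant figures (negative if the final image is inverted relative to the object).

Lens 1: 1/d_i1 = 1/f_1 - 1/d_o1 = 1/10.5 - 1/26 = 0.05678 cm^-1, so d_i1 = 17.613 cm.
m_1 = -(17.613)/26 = -0.6774.
Since 17.613 cm > 16 cm, the first image lies past the second lens and serves as a virtual object: d_o2 = L - d_i1 = -1.613 cm.
Lens 2: 1/d_i2 = 1/f_2 - 1/d_o2 = 1/(-26) - 1/(-1.613) = 0.58154 cm^-1, so d_i2 = 1.720 cm.
m_2 = -(1.720)/(-1.613) = 1.0661.
Total m = m_1 x m_2 = (-0.6774)(1.0661) = -0.7222.

-0.72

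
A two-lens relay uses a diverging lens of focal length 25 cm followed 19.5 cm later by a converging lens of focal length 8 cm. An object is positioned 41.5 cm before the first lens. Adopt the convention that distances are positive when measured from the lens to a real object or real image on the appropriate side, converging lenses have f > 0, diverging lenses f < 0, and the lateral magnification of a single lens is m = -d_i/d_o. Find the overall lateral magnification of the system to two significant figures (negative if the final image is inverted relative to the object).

Lens 1: 1/d_i1 = 1/f_1 - 1/d_o1 = 1/(-25) - 1/41.5 = -0.06410 cm^-1, so d_i1 = -15.602 cm.
m_1 = -(-15.602)/41.5 = 0.3759.
The intermediate image is virtual, 15.602 cm to the left of lens 1, so d_o2 = L - d_i1 = 19.5 - (-15.602) = 35.102 cm.
Lens 2: 1/d_i2 = 1/f_2 - 1/d_o2 = 1/8 - 1/(35.102) = 0.09651 cm^-1, so d_i2 = 10.361 cm.
m_2 = -(10.361)/(35.102) = -0.2952.
Overall magnification: m = m_1 m_2 = -0.1110.

-0.11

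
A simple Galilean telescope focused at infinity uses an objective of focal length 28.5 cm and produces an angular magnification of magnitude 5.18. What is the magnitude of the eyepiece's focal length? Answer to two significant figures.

5.5 cm

|M| = f_obj/|f_eye|, so |f_eye| = f_obj/|M| = 28.5/5.18 = 5.502 cm.
(The eyepiece is diverging, so its signed focal length is -5.502 cm.)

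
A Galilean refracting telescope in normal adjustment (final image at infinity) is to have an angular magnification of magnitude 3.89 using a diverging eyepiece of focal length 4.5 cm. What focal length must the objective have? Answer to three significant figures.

|M| = f_obj/|f_eye|, so f_obj = |M| x |f_eye| = 3.89 x 4.5 = 17.505 cm.

17.5 cm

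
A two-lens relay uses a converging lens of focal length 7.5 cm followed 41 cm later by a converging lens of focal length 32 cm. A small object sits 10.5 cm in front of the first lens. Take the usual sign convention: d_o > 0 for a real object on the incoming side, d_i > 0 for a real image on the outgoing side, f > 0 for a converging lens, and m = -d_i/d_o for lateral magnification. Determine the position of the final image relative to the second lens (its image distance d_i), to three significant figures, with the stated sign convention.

Lens 1: 1/d_i1 = 1/f_1 - 1/d_o1 = 1/7.5 - 1/10.5 = 0.03810 cm^-1, so d_i1 = 26.250 cm.
Object distance for lens 2: d_o2 = 41 - 26.250 = 14.750 cm.
Lens 2: 1/d_i2 = 1/f_2 - 1/d_o2 = 1/32 - 1/(14.750) = -0.03655 cm^-1, so d_i2 = -27.362 cm.

-27.4 cm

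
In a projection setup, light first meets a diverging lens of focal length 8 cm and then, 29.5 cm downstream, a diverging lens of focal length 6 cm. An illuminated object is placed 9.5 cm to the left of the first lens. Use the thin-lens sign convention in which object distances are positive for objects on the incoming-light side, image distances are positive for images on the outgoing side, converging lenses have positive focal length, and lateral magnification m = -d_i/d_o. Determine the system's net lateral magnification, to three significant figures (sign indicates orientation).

0.0688

Applying the thin-lens equation to the first lens, 1/(-8) = 1/9.5 + 1/d_i1, which gives d_i1 = -4.343 cm.
Its lateral magnification is m_1 = -d_i1/d_o1 = -(-4.343)/9.5 = 0.4571.
With d_i1 < 0 the first image is virtual and lies on the object side; the object distance for lens 2 is d_o2 = 29.5 - (-4.343) = 33.843 cm.
Applying the thin-lens equation again with f_2 = -6 cm and d_o2 = 33.843 cm gives d_i2 = -5.096 cm.
m_2 = -(-5.096)/(33.843) = 0.1506.
The system's lateral magnification is m_1 m_2 = (0.4571)(0.1506) = 0.0688.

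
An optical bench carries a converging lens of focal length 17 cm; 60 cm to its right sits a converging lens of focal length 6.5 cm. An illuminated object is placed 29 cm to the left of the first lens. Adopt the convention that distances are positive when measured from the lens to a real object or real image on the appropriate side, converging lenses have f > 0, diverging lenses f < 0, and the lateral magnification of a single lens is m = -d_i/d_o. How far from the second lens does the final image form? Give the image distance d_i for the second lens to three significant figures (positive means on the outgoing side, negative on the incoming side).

9.90 cm

Applying the thin-lens equation to the first lens, 1/17 = 1/29 + 1/d_i1, which gives d_i1 = 41.083 cm.
Object distance for lens 2: d_o2 = 60 - 41.083 = 18.917 cm.
Applying the thin-lens equation again with f_2 = 6.5 cm and d_o2 = 18.917 cm gives d_i2 = 9.903 cm.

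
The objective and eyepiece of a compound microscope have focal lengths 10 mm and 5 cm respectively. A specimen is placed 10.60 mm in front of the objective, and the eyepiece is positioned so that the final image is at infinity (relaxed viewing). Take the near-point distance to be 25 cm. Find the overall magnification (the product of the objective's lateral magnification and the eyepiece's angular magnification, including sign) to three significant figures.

-83.3

Convert to cm: f_obj = 10 mm = 1 cm; d_o = 10.60 mm = 1.06 cm.
Objective: 1/d_i = 1/f_obj - 1/d_o = 1/1 - 1/1.06 = 0.05660 cm^-1, so d_i = 17.667 cm.
m_obj = -d_i/d_o = -17.667/1.06 = -16.667.
Eyepiece angular magnification (image at infinity): M_eye = D/f_e = 25/5 = 5.000.
Overall M = m_obj x M_eye = (-16.667)(5.000) = -83.33.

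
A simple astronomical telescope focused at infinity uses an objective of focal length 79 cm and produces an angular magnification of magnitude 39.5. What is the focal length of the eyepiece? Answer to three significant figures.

|M| = f_obj/f_eye, so f_eye = f_obj/|M| = 79/39.5 = 2.000 cm.

2.00 cm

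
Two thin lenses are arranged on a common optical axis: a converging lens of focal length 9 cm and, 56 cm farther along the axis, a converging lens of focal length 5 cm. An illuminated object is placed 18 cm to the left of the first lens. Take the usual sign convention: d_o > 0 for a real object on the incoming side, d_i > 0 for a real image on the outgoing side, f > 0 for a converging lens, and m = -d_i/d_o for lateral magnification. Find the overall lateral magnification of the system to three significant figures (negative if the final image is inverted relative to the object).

Applying the thin-lens equation to the first lens, 1/9 = 1/18 + 1/d_i1, which gives d_i1 = 18.000 cm.
Its lateral magnification is m_1 = -d_i1/d_o1 = -(18.000)/18 = -1.0000.
The intermediate image is 18.000 cm to the right of lens 1, so d_o2 = L - d_i1 = 56 - 18.000 = 38.000 cm.
Applying the thin-lens equation again with f_2 = 5 cm and d_o2 = 38.000 cm gives d_i2 = 5.758 cm.
m_2 = -(5.758)/(38.000) = -0.1515.
Total m = m_1 x m_2 = (-1.0000)(-0.1515) = 0.1515.

0.152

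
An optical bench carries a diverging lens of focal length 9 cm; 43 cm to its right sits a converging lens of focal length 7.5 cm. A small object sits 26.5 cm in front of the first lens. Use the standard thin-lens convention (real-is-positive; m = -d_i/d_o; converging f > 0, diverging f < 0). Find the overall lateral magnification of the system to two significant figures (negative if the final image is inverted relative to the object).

First lens: d_i1 = 1/(1/(-9) - 1/26.5) = -6.718 cm.
m_1 = -(-6.718)/26.5 = 0.2535.
With d_i1 < 0 the first image is virtual and lies on the object side; the object distance for lens 2 is d_o2 = 43 - (-6.718) = 49.718 cm.
Second lens: d_i2 = 1/(1/7.5 - 1/(49.718)) = 8.832 cm.
m_2 = -(8.832)/(49.718) = -0.1776.
Overall magnification: m = m_1 m_2 = -0.0450.

-0.045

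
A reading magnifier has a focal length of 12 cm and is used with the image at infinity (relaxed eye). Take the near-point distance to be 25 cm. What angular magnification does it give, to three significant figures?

2.08

M = D/f = 25/12 = 2.083.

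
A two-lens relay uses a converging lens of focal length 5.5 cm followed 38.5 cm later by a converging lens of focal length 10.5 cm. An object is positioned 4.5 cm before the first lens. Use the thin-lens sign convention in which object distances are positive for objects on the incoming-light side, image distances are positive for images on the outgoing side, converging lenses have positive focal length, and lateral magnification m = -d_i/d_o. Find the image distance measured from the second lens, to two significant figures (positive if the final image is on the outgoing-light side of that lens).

13 cm

First lens: d_i1 = 1/(1/5.5 - 1/4.5) = -24.750 cm.
The intermediate image is virtual, 24.750 cm to the left of lens 1, so d_o2 = L - d_i1 = 38.5 - (-24.750) = 63.250 cm.
Second lens: d_i2 = 1/(1/10.5 - 1/(63.250)) = 12.590 cm.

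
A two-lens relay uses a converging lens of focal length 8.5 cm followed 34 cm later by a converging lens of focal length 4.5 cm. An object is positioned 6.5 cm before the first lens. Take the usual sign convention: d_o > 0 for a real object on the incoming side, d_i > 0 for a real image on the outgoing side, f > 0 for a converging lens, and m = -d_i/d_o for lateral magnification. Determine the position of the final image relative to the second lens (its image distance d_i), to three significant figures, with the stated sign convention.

4.85 cm

Lens 1: 1/d_i1 = 1/f_1 - 1/d_o1 = 1/8.5 - 1/6.5 = -0.03620 cm^-1, so d_i1 = -27.625 cm.
With d_i1 < 0 the first image is virtual and lies on the object side; the object distance for lens 2 is d_o2 = 34 - (-27.625) = 61.625 cm.
Lens 2: 1/d_i2 = 1/f_2 - 1/d_o2 = 1/4.5 - 1/(61.625) = 0.20600 cm^-1, so d_i2 = 4.854 cm.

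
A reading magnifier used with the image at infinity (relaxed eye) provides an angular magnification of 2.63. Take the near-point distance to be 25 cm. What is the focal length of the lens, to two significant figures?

9.5 cm

For the image at infinity, M = D/f.
f = D/M = 25/2.63 = 9.506 cm.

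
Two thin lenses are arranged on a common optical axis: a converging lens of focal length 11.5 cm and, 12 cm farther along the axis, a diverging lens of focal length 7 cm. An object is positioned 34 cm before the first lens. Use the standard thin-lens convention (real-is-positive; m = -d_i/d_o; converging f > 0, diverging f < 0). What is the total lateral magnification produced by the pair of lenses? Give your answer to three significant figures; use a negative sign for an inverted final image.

-2.21

First lens: d_i1 = 1/(1/11.5 - 1/34) = 17.378 cm.
m_1 = -(17.378)/34 = -0.5111.
Since 17.378 cm > 12 cm, the first image lies past the second lens and serves as a virtual object: d_o2 = L - d_i1 = -5.378 cm.
Second lens: d_i2 = 1/(1/(-7) - 1/(-5.378)) = 23.205 cm.
m_2 = -(23.205)/(-5.378) = 4.3151.
Overall magnification: m = m_1 m_2 = -2.2055.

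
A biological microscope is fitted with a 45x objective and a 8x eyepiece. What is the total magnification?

360

The overall magnification of a compound microscope is the product of the objective and eyepiece magnifications:
M = M_obj x M_eye = 45 x 8 = 360.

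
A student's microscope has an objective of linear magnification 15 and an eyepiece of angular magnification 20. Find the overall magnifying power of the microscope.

The overall magnification of a compound microscope is the product of the objective and eyepiece magnifications:
M = M_obj x M_eye = 15 x 20 = 300.

300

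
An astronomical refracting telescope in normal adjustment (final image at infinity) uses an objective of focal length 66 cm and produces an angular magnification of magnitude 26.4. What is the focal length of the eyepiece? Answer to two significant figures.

2.5 cm

|M| = f_obj/f_eye, so f_eye = f_obj/|M| = 66/26.4 = 2.500 cm.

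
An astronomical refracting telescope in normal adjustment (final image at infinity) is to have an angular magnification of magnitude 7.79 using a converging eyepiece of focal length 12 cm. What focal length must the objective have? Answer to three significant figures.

|M| = f_obj/|f_eye|, so f_obj = |M| x |f_eye| = 7.79 x 12 = 93.480 cm.

93.5 cm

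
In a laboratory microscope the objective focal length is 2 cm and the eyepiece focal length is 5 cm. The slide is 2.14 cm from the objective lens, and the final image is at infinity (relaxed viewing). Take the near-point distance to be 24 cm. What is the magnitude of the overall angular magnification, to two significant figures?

69

Objective: 1/d_i = 1/f_obj - 1/d_o = 1/2 - 1/2.14 = 0.03271 cm^-1, so d_i = 30.571 cm.
m_obj = -d_i/d_o = -30.571/2.14 = -14.286.
Eyepiece angular magnification (image at infinity): M_eye = D/f_e = 24/5 = 4.800.
Overall M = m_obj x M_eye = (-14.286)(4.800) = -68.57.
|M| = 68.57.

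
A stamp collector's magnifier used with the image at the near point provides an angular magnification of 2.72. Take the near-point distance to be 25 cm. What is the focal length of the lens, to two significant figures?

15 cm

For the image at the near point, M = 1 + D/f.
f = D/(M - 1) = 25/(2.72 - 1) = 14.535 cm.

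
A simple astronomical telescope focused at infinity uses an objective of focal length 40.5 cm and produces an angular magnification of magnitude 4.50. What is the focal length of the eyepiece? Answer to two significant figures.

|M| = f_obj/f_eye, so f_eye = f_obj/|M| = 40.5/4.5 = 9.000 cm.

9.0 cm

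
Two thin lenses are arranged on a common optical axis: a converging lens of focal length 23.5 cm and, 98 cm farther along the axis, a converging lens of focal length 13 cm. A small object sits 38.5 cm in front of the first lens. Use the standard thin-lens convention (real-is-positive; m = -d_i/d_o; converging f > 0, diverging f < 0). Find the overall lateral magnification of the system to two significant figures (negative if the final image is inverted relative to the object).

0.83

Lens 1: 1/d_i1 = 1/f_1 - 1/d_o1 = 1/23.5 - 1/38.5 = 0.01658 cm^-1, so d_i1 = 60.317 cm.
m_1 = -(60.317)/38.5 = -1.5667.
That image sits 37.683 cm in front of the second lens, so d_o2 = 37.683 cm.
Lens 2: 1/d_i2 = 1/f_2 - 1/d_o2 = 1/13 - 1/(37.683) = 0.05039 cm^-1, so d_i2 = 19.847 cm.
m_2 = -(19.847)/(37.683) = -0.5267.
Total m = m_1 x m_2 = (-1.5667)(-0.5267) = 0.8251.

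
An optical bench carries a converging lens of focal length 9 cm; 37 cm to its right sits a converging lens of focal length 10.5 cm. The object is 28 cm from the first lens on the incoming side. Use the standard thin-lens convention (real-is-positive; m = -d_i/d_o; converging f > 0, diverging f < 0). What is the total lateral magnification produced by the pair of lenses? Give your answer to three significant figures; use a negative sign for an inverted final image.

0.376

First lens: d_i1 = 1/(1/9 - 1/28) = 13.263 cm.
m_1 = -(13.263)/28 = -0.4737.
The intermediate image is 13.263 cm to the right of lens 1, so d_o2 = L - d_i1 = 37 - 13.263 = 23.737 cm.
Second lens: d_i2 = 1/(1/10.5 - 1/(23.737)) = 18.829 cm.
m_2 = -(18.829)/(23.737) = -0.7932.
The system's lateral magnification is m_1 m_2 = (-0.4737)(-0.7932) = 0.3757.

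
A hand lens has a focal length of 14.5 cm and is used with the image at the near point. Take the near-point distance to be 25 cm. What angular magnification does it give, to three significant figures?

2.72

M = 1 + D/f = 1 + 25/14.5 = 2.724.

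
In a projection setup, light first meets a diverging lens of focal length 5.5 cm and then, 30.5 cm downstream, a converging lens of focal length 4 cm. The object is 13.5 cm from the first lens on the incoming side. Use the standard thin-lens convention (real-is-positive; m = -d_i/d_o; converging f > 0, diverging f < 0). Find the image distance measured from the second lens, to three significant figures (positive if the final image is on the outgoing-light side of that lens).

4.53 cm

Applying the thin-lens equation to the first lens, 1/(-5.5) = 1/13.5 + 1/d_i1, which gives d_i1 = -3.908 cm.
The intermediate image is virtual, 3.908 cm to the left of lens 1, so d_o2 = L - d_i1 = 30.5 - (-3.908) = 34.408 cm.
Applying the thin-lens equation again with f_2 = 4 cm and d_o2 = 34.408 cm gives d_i2 = 4.526 cm.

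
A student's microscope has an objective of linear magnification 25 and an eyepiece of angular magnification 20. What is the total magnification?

The overall magnification of a compound microscope is the product of the objective and eyepiece magnifications:
M = M_obj x M_eye = 25 x 20 = 500.

500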